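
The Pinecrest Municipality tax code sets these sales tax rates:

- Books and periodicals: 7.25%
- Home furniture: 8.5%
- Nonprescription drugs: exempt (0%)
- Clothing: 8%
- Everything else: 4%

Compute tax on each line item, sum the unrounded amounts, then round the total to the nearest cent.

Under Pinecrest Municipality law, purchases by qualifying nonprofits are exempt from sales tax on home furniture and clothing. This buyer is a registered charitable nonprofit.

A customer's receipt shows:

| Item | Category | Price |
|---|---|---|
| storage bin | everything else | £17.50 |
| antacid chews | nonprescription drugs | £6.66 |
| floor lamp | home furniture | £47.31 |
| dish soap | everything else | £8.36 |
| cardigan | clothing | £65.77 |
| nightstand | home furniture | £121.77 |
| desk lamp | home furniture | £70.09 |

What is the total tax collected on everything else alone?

Storage bin £17.50: everything else → 4% → £0.70
Dish soap £8.36: everything else → 4% → £0.3344
Tax on everything else: unrounded sum = £1.0344 → £1.03

£1.03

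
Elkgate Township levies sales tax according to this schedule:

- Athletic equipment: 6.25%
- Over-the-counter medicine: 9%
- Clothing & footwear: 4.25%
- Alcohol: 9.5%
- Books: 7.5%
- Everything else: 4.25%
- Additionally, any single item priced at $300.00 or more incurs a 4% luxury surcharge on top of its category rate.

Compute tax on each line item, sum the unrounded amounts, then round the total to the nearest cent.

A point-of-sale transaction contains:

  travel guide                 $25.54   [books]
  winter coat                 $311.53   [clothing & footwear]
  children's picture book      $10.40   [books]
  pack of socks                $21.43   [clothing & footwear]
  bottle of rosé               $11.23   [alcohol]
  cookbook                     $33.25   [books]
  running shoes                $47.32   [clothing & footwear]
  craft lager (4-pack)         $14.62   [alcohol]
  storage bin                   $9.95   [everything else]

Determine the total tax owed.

Travel guide $25.54: books → 7.5% → $1.9155
Winter coat $311.53: clothing & footwear → 4.25% + 4% surcharge = 8.25% → $25.701225
Children's picture book $10.40: books → 7.5% → $0.78
Pack of socks $21.43: clothing & footwear → 4.25% → $0.910775
Bottle of rosé $11.23: alcohol → 9.5% → $1.06685
Cookbook $33.25: books → 7.5% → $2.49375
Running shoes $47.32: clothing & footwear → 4.25% → $2.0111
Craft lager (4-pack) $14.62: alcohol → 9.5% → $1.3889
Storage bin $9.95: everything else → 4.25% → $0.422875
Unrounded tax sum = $36.690975 → $36.69

$36.69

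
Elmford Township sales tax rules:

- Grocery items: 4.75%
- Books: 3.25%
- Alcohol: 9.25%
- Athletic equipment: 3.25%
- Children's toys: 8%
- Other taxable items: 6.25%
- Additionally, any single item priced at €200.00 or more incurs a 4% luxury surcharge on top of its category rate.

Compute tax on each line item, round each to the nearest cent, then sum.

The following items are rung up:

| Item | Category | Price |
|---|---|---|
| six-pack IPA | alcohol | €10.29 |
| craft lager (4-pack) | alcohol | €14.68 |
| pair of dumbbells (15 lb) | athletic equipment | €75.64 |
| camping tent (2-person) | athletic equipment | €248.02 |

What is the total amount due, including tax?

Six-pack IPA €10.29: alcohol → 9.25% → €0.95
Craft lager (4-pack) €14.68: alcohol → 9.25% → €1.36
Pair of dumbbells (15 lb) €75.64: athletic equipment → 3.25% → €2.46
Camping tent (2-person) €248.02: athletic equipment → 3.25% + 4% surcharge = 7.25% → €17.98
Subtotal = €348.63; tax = €22.75; total due = €371.38

€371.38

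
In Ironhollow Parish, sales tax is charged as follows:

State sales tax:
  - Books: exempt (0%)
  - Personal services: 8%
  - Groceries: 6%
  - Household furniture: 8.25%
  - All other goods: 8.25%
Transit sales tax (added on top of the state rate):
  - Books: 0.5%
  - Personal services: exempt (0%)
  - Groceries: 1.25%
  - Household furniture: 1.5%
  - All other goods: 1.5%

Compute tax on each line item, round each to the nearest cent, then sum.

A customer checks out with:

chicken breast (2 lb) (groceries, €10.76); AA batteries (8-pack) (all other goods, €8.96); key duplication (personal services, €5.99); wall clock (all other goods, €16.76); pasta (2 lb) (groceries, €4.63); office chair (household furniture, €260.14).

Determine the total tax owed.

Chicken breast (2 lb) €10.76: groceries → 6% + 1.25% transit = 7.25% → €0.78
AA batteries (8-pack) €8.96: all other goods → 8.25% + 1.5% transit = 9.75% → €0.87
Key duplication €5.99: personal services → 8% + 0% transit = 8% → €0.48
Wall clock €16.76: all other goods → 8.25% + 1.5% transit = 9.75% → €1.63
Pasta (2 lb) €4.63: groceries → 6% + 1.25% transit = 7.25% → €0.34
Office chair €260.14: household furniture → 8.25% + 1.5% transit = 9.75% → €25.36
Total tax = €0.78 + €0.87 + €0.48 + €1.63 + €0.34 + €25.36 = €29.46

€29.46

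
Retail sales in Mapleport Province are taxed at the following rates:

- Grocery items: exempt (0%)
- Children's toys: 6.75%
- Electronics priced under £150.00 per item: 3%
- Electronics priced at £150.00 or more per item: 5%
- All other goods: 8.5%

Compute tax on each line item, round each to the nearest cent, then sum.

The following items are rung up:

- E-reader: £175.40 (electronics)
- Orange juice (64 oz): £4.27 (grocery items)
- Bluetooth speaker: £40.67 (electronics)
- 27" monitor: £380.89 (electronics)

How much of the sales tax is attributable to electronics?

£29.03

E-reader £175.40: electronics, £150.00 or more → 5% → £8.77
Bluetooth speaker £40.67: electronics, under £150.00 → 3% → £1.22
27" monitor £380.89: electronics, £150.00 or more → 5% → £19.04
Tax on electronics = £8.77 + £1.22 + £19.04 = £29.03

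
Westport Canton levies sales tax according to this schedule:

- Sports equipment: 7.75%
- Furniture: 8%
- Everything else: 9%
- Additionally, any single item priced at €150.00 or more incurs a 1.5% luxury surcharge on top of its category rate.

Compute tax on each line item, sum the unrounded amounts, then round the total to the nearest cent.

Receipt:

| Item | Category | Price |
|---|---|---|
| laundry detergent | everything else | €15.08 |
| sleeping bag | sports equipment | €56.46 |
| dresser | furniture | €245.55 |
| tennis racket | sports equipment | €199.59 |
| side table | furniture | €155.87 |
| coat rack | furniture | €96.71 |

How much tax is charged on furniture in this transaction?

Dresser €245.55: furniture → 8% + 1.5% surcharge = 9.5% → €23.32725
Side table €155.87: furniture → 8% + 1.5% surcharge = 9.5% → €14.80765
Coat rack €96.71: furniture → 8% → €7.7368
Tax on furniture: unrounded sum = €45.8717 → €45.87

€45.87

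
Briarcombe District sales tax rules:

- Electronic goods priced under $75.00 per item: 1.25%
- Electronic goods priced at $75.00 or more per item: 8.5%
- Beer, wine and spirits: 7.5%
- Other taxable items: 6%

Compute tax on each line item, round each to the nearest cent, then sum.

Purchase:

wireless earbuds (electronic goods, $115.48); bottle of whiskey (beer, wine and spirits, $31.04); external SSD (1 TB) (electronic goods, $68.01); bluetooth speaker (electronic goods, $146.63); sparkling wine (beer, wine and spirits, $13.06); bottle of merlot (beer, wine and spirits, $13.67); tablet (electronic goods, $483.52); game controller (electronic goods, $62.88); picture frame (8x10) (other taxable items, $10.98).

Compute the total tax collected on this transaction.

$70.02

Wireless earbuds $115.48: electronic goods, $75.00 or more → 8.5% → $9.82
Bottle of whiskey $31.04: beer, wine and spirits → 7.5% → $2.33
External SSD (1 TB) $68.01: electronic goods, under $75.00 → 1.25% → $0.85
Bluetooth speaker $146.63: electronic goods, $75.00 or more → 8.5% → $12.46
Sparkling wine $13.06: beer, wine and spirits → 7.5% → $0.98
Bottle of merlot $13.67: beer, wine and spirits → 7.5% → $1.03
Tablet $483.52: electronic goods, $75.00 or more → 8.5% → $41.10
Game controller $62.88: electronic goods, under $75.00 → 1.25% → $0.79
Picture frame (8x10) $10.98: other taxable items → 6% → $0.66
Total tax = $9.82 + $2.33 + $0.85 + $12.46 + $0.98 + $1.03 + $41.10 + $0.79 + $0.66 = $70.02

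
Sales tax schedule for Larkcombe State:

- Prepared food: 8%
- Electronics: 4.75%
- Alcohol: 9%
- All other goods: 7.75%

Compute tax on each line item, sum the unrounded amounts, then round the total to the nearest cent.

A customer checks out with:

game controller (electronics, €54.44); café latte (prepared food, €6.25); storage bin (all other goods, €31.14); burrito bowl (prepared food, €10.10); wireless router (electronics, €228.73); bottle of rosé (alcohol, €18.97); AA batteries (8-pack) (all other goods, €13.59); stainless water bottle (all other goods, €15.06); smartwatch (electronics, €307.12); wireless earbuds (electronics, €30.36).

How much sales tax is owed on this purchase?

€37.13

Game controller €54.44: electronics → 4.75% → €2.5859
Café latte €6.25: prepared food → 8% → €0.50
Storage bin €31.14: all other goods → 7.75% → €2.41335
Burrito bowl €10.10: prepared food → 8% → €0.808
Wireless router €228.73: electronics → 4.75% → €10.864675
Bottle of rosé €18.97: alcohol → 9% → €1.7073
AA batteries (8-pack) €13.59: all other goods → 7.75% → €1.053225
Stainless water bottle €15.06: all other goods → 7.75% → €1.16715
Smartwatch €307.12: electronics → 4.75% → €14.5882
Wireless earbuds €30.36: electronics → 4.75% → €1.4421
Unrounded tax sum = €37.1299 → €37.13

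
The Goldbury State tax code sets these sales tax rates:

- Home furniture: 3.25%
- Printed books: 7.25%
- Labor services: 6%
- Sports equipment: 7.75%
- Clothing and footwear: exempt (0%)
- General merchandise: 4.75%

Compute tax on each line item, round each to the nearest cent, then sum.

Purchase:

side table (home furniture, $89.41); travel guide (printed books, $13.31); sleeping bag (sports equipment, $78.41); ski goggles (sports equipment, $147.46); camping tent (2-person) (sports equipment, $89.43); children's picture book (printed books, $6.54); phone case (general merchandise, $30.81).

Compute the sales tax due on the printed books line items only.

Travel guide $13.31: printed books → 7.25% → $0.96
Children's picture book $6.54: printed books → 7.25% → $0.47
Tax on printed books = $0.96 + $0.47 = $1.43

$1.43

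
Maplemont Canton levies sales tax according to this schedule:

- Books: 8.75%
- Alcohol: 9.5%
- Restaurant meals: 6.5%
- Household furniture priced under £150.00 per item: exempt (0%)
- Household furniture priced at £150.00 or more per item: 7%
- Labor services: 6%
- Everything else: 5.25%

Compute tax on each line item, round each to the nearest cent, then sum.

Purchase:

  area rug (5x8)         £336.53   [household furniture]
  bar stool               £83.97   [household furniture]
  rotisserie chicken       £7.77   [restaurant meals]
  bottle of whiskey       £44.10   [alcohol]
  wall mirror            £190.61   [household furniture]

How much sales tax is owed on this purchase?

Area rug (5x8) £336.53: household furniture, £150.00 or more → 7% → £23.56
Bar stool £83.97: household furniture, under £150.00 → 0% → £0.00
Rotisserie chicken £7.77: restaurant meals → 6.5% → £0.51
Bottle of whiskey £44.10: alcohol → 9.5% → £4.19
Wall mirror £190.61: household furniture, £150.00 or more → 7% → £13.34
Total tax = £23.56 + £0.51 + £4.19 + £13.34 = £41.60

£41.60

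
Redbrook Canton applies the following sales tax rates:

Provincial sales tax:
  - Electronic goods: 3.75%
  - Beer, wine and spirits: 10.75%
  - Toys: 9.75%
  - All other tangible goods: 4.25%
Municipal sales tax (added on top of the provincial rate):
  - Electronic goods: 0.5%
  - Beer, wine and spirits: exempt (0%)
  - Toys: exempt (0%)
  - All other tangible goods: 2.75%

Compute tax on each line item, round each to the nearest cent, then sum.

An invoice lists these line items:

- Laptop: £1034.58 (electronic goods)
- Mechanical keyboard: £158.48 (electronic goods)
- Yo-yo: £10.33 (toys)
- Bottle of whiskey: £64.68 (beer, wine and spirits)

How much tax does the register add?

Laptop £1034.58: electronic goods → 3.75% + 0.5% municipal = 4.25% → £43.97
Mechanical keyboard £158.48: electronic goods → 3.75% + 0.5% municipal = 4.25% → £6.74
Yo-yo £10.33: toys → 9.75% + 0% municipal = 9.75% → £1.01
Bottle of whiskey £64.68: beer, wine and spirits → 10.75% + 0% municipal = 10.75% → £6.95
Total tax = £43.97 + £6.74 + £1.01 + £6.95 = £58.67

£58.67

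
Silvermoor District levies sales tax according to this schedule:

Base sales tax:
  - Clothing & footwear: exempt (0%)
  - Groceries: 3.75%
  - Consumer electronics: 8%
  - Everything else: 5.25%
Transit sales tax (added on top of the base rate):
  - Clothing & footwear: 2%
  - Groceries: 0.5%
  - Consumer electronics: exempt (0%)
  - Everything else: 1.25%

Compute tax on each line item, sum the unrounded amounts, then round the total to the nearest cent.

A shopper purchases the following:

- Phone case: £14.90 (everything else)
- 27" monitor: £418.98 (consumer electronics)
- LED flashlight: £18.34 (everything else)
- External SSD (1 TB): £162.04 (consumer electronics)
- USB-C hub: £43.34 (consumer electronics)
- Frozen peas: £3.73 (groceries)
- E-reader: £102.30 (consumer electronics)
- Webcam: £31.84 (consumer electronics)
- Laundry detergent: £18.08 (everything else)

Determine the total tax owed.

£64.17

Phone case £14.90: everything else → 5.25% + 1.25% transit = 6.5% → £0.9685
27" monitor £418.98: consumer electronics → 8% + 0% transit = 8% → £33.5184
LED flashlight £18.34: everything else → 5.25% + 1.25% transit = 6.5% → £1.1921
External SSD (1 TB) £162.04: consumer electronics → 8% + 0% transit = 8% → £12.9632
USB-C hub £43.34: consumer electronics → 8% + 0% transit = 8% → £3.4672
Frozen peas £3.73: groceries → 3.75% + 0.5% transit = 4.25% → £0.158525
E-reader £102.30: consumer electronics → 8% + 0% transit = 8% → £8.184
Webcam £31.84: consumer electronics → 8% + 0% transit = 8% → £2.5472
Laundry detergent £18.08: everything else → 5.25% + 1.25% transit = 6.5% → £1.1752
Unrounded tax sum = £64.174325 → £64.17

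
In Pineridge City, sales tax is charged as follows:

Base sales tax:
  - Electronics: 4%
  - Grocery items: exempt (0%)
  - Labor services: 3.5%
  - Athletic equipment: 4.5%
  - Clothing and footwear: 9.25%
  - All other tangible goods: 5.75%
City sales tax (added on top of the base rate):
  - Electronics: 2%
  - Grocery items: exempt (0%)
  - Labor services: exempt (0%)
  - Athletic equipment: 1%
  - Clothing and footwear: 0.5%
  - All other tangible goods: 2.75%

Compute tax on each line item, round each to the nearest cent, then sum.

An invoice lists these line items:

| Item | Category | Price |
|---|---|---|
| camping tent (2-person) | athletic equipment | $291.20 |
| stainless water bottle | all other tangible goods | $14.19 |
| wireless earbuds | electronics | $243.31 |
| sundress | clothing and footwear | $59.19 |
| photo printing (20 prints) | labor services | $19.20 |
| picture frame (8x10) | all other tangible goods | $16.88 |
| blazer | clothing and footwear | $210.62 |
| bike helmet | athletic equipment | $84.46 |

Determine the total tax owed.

$64.89

Camping tent (2-person) $291.20: athletic equipment → 4.5% + 1% city = 5.5% → $16.02
Stainless water bottle $14.19: all other tangible goods → 5.75% + 2.75% city = 8.5% → $1.21
Wireless earbuds $243.31: electronics → 4% + 2% city = 6% → $14.60
Sundress $59.19: clothing and footwear → 9.25% + 0.5% city = 9.75% → $5.77
Photo printing (20 prints) $19.20: labor services → 3.5% + 0% city = 3.5% → $0.67
Picture frame (8x10) $16.88: all other tangible goods → 5.75% + 2.75% city = 8.5% → $1.43
Blazer $210.62: clothing and footwear → 9.25% + 0.5% city = 9.75% → $20.54
Bike helmet $84.46: athletic equipment → 4.5% + 1% city = 5.5% → $4.65
Total tax = $16.02 + $1.21 + $14.60 + $5.77 + $0.67 + $1.43 + $20.54 + $4.65 = $64.89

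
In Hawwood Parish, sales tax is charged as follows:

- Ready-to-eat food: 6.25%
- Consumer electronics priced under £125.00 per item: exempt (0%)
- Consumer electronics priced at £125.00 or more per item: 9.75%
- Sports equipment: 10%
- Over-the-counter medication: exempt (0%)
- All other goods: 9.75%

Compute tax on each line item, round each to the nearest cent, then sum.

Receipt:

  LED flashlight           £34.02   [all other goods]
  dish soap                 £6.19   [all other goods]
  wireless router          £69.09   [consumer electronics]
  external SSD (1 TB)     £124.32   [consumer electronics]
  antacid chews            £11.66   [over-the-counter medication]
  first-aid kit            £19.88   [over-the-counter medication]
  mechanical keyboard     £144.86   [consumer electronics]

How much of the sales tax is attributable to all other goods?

£3.92

LED flashlight £34.02: all other goods → 9.75% → £3.32
Dish soap £6.19: all other goods → 9.75% → £0.60
Tax on all other goods = £3.32 + £0.60 = £3.92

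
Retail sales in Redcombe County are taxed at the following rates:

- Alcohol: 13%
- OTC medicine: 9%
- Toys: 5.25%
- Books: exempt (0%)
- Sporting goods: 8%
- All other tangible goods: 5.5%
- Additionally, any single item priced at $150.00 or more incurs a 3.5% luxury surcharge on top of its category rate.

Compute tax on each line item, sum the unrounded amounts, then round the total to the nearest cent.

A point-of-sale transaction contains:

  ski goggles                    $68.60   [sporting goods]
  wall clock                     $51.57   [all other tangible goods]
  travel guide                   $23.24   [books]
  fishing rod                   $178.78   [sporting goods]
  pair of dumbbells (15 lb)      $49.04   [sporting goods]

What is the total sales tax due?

$32.81

Ski goggles $68.60: sporting goods → 8% → $5.488
Wall clock $51.57: all other tangible goods → 5.5% → $2.83635
Travel guide $23.24: books → 0% → $0.00
Fishing rod $178.78: sporting goods → 8% + 3.5% surcharge = 11.5% → $20.5597
Pair of dumbbells (15 lb) $49.04: sporting goods → 8% → $3.9232
Unrounded tax sum = $32.80725 → $32.81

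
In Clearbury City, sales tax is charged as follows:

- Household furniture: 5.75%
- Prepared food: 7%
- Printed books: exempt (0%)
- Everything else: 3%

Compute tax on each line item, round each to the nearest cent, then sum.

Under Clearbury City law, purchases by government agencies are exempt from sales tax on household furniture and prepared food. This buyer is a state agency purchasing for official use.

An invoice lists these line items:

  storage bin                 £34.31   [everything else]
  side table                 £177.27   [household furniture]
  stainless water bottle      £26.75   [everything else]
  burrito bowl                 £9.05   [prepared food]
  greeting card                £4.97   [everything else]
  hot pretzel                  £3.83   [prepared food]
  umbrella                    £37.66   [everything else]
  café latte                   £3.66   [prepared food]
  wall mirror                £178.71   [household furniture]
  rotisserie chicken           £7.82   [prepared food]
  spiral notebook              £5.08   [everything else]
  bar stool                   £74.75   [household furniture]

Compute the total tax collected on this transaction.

£3.26

Storage bin £34.31: everything else → 3% → £1.03
Side table £177.27: household furniture, buyer-exempt → 0% → £0.00
Stainless water bottle £26.75: everything else → 3% → £0.80
Burrito bowl £9.05: prepared food, buyer-exempt → 0% → £0.00
Greeting card £4.97: everything else → 3% → £0.15
Hot pretzel £3.83: prepared food, buyer-exempt → 0% → £0.00
Umbrella £37.66: everything else → 3% → £1.13
Café latte £3.66: prepared food, buyer-exempt → 0% → £0.00
Wall mirror £178.71: household furniture, buyer-exempt → 0% → £0.00
Rotisserie chicken £7.82: prepared food, buyer-exempt → 0% → £0.00
Spiral notebook £5.08: everything else → 3% → £0.15
Bar stool £74.75: household furniture, buyer-exempt → 0% → £0.00
Total tax = £1.03 + £0.80 + £0.15 + £1.13 + £0.15 = £3.26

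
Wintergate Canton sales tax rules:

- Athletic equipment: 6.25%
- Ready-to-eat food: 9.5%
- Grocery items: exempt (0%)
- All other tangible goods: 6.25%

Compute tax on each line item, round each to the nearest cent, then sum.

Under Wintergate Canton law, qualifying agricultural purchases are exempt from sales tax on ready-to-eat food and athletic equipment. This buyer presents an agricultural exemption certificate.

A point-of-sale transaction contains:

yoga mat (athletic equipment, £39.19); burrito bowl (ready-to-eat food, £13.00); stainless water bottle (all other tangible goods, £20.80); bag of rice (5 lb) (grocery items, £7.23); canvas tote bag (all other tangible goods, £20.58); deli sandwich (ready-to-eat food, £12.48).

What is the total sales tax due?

£2.59

Yoga mat £39.19: athletic equipment, buyer-exempt → 0% → £0.00
Burrito bowl £13.00: ready-to-eat food, buyer-exempt → 0% → £0.00
Stainless water bottle £20.80: all other tangible goods → 6.25% → £1.30
Bag of rice (5 lb) £7.23: grocery items → 0% → £0.00
Canvas tote bag £20.58: all other tangible goods → 6.25% → £1.29
Deli sandwich £12.48: ready-to-eat food, buyer-exempt → 0% → £0.00
Total tax = £1.30 + £1.29 = £2.59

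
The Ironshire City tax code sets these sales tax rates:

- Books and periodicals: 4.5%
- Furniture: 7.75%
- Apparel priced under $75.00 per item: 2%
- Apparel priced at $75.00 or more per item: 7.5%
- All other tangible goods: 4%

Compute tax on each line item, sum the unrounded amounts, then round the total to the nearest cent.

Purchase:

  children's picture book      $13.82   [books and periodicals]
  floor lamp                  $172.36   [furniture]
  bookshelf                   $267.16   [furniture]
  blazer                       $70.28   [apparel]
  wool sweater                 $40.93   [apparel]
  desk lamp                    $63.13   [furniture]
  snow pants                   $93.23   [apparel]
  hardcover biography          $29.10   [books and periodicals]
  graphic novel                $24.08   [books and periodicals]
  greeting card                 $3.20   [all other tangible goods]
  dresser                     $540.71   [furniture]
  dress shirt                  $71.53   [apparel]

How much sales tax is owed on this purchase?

$94.65

Children's picture book $13.82: books and periodicals → 4.5% → $0.6219
Floor lamp $172.36: furniture → 7.75% → $13.3579
Bookshelf $267.16: furniture → 7.75% → $20.7049
Blazer $70.28: apparel, under $75.00 → 2% → $1.4056
Wool sweater $40.93: apparel, under $75.00 → 2% → $0.8186
Desk lamp $63.13: furniture → 7.75% → $4.892575
Snow pants $93.23: apparel, $75.00 or more → 7.5% → $6.99225
Hardcover biography $29.10: books and periodicals → 4.5% → $1.3095
Graphic novel $24.08: books and periodicals → 4.5% → $1.0836
Greeting card $3.20: all other tangible goods → 4% → $0.128
Dresser $540.71: furniture → 7.75% → $41.905025
Dress shirt $71.53: apparel, under $75.00 → 2% → $1.4306
Unrounded tax sum = $94.65045 → $94.65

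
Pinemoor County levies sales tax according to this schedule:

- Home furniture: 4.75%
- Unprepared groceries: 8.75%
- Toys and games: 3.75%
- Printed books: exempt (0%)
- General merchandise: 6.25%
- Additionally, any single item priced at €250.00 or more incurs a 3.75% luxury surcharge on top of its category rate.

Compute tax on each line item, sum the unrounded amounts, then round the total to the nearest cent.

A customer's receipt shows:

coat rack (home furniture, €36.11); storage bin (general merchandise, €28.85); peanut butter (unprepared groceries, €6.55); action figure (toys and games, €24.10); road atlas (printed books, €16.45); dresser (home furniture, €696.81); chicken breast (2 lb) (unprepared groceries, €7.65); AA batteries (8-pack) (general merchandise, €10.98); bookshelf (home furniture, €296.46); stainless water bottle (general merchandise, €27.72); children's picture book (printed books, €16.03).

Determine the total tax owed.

€92.51

Coat rack €36.11: home furniture → 4.75% → €1.715225
Storage bin €28.85: general merchandise → 6.25% → €1.803125
Peanut butter €6.55: unprepared groceries → 8.75% → €0.573125
Action figure €24.10: toys and games → 3.75% → €0.90375
Road atlas €16.45: printed books → 0% → €0.00
Dresser €696.81: home furniture → 4.75% + 3.75% surcharge = 8.5% → €59.22885
Chicken breast (2 lb) €7.65: unprepared groceries → 8.75% → €0.669375
AA batteries (8-pack) €10.98: general merchandise → 6.25% → €0.68625
Bookshelf €296.46: home furniture → 4.75% + 3.75% surcharge = 8.5% → €25.1991
Stainless water bottle €27.72: general merchandise → 6.25% → €1.7325
Children's picture book €16.03: printed books → 0% → €0.00
Unrounded tax sum = €92.5113 → €92.51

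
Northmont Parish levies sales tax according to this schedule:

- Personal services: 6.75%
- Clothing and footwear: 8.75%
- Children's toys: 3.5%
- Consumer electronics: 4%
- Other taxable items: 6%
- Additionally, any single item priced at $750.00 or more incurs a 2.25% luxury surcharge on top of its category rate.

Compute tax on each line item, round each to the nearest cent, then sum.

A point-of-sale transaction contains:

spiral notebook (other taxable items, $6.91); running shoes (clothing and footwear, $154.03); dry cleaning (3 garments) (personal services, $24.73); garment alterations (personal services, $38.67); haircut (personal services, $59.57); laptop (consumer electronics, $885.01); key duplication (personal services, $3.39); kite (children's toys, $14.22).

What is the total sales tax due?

$78.23

Spiral notebook $6.91: other taxable items → 6% → $0.41
Running shoes $154.03: clothing and footwear → 8.75% → $13.48
Dry cleaning (3 garments) $24.73: personal services → 6.75% → $1.67
Garment alterations $38.67: personal services → 6.75% → $2.61
Haircut $59.57: personal services → 6.75% → $4.02
Laptop $885.01: consumer electronics → 4% + 2.25% surcharge = 6.25% → $55.31
Key duplication $3.39: personal services → 6.75% → $0.23
Kite $14.22: children's toys → 3.5% → $0.50
Total tax = $0.41 + $13.48 + $1.67 + $2.61 + $4.02 + $55.31 + $0.23 + $0.50 = $78.23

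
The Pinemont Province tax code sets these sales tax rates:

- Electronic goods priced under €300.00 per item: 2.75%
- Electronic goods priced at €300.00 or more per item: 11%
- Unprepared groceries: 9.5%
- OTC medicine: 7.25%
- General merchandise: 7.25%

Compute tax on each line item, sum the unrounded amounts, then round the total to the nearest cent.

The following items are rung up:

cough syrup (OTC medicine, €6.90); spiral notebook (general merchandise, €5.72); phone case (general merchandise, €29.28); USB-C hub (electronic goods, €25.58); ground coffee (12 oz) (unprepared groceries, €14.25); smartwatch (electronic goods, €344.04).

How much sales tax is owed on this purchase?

Cough syrup €6.90: OTC medicine → 7.25% → €0.50025
Spiral notebook €5.72: general merchandise → 7.25% → €0.4147
Phone case €29.28: general merchandise → 7.25% → €2.1228
USB-C hub €25.58: electronic goods, under €300.00 → 2.75% → €0.70345
Ground coffee (12 oz) €14.25: unprepared groceries → 9.5% → €1.35375
Smartwatch €344.04: electronic goods, €300.00 or more → 11% → €37.8444
Unrounded tax sum = €42.93935 → €42.94

€42.94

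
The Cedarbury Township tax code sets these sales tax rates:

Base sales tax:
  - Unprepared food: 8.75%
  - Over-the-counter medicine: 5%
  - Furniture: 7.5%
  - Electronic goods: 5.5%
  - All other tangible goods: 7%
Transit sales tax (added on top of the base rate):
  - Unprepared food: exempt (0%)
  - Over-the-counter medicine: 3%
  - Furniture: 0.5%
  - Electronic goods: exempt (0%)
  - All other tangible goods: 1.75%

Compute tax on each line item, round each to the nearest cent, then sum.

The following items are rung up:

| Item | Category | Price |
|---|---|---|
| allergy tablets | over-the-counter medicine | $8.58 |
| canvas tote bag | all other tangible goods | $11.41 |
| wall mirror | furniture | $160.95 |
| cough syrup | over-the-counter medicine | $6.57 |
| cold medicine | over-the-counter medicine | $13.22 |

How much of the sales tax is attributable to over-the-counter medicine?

Allergy tablets $8.58: over-the-counter medicine → 5% + 3% transit = 8% → $0.69
Cough syrup $6.57: over-the-counter medicine → 5% + 3% transit = 8% → $0.53
Cold medicine $13.22: over-the-counter medicine → 5% + 3% transit = 8% → $1.06
Tax on over-the-counter medicine = $0.69 + $0.53 + $1.06 = $2.28

$2.28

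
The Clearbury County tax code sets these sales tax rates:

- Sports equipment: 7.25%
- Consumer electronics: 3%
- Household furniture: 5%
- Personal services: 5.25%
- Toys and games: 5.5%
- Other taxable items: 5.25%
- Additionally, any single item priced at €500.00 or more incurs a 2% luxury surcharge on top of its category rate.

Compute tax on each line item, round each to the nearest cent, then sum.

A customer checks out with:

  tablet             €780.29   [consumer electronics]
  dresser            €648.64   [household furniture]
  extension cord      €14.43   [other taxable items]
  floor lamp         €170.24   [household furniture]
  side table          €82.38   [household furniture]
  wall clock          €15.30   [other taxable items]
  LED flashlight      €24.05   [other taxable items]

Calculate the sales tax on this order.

€99.86

Tablet €780.29: consumer electronics → 3% + 2% surcharge = 5% → €39.01
Dresser €648.64: household furniture → 5% + 2% surcharge = 7% → €45.40
Extension cord €14.43: other taxable items → 5.25% → €0.76
Floor lamp €170.24: household furniture → 5% → €8.51
Side table €82.38: household furniture → 5% → €4.12
Wall clock €15.30: other taxable items → 5.25% → €0.80
LED flashlight €24.05: other taxable items → 5.25% → €1.26
Total tax = €39.01 + €45.40 + €0.76 + €8.51 + €4.12 + €0.80 + €1.26 = €99.86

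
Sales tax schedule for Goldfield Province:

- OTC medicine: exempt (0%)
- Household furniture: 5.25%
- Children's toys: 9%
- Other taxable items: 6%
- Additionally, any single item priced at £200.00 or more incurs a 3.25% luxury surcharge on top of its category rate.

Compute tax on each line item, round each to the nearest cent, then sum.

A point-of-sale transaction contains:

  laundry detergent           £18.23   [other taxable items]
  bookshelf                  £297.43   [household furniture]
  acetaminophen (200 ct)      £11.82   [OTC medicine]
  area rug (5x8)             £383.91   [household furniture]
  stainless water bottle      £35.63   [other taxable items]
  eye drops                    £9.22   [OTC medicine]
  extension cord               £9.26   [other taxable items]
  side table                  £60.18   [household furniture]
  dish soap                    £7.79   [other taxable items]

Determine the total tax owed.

£65.33

Laundry detergent £18.23: other taxable items → 6% → £1.09
Bookshelf £297.43: household furniture → 5.25% + 3.25% surcharge = 8.5% → £25.28
Acetaminophen (200 ct) £11.82: OTC medicine → 0% → £0.00
Area rug (5x8) £383.91: household furniture → 5.25% + 3.25% surcharge = 8.5% → £32.63
Stainless water bottle £35.63: other taxable items → 6% → £2.14
Eye drops £9.22: OTC medicine → 0% → £0.00
Extension cord £9.26: other taxable items → 6% → £0.56
Side table £60.18: household furniture → 5.25% → £3.16
Dish soap £7.79: other taxable items → 6% → £0.47
Total tax = £1.09 + £25.28 + £32.63 + £2.14 + £0.56 + £3.16 + £0.47 = £65.33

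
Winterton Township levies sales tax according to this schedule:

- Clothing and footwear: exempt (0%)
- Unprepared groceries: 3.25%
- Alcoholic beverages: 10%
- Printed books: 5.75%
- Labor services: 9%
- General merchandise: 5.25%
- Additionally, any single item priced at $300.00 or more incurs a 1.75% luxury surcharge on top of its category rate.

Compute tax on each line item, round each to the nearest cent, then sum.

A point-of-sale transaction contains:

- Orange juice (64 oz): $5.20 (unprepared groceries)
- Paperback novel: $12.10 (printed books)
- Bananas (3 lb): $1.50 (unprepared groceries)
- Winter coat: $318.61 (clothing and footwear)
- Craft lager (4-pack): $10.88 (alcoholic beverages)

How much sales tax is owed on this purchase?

$7.59

Orange juice (64 oz) $5.20: unprepared groceries → 3.25% → $0.17
Paperback novel $12.10: printed books → 5.75% → $0.70
Bananas (3 lb) $1.50: unprepared groceries → 3.25% → $0.05
Winter coat $318.61: clothing and footwear → 0% + 1.75% surcharge = 1.75% → $5.58
Craft lager (4-pack) $10.88: alcoholic beverages → 10% → $1.09
Total tax = $0.17 + $0.70 + $0.05 + $5.58 + $1.09 = $7.59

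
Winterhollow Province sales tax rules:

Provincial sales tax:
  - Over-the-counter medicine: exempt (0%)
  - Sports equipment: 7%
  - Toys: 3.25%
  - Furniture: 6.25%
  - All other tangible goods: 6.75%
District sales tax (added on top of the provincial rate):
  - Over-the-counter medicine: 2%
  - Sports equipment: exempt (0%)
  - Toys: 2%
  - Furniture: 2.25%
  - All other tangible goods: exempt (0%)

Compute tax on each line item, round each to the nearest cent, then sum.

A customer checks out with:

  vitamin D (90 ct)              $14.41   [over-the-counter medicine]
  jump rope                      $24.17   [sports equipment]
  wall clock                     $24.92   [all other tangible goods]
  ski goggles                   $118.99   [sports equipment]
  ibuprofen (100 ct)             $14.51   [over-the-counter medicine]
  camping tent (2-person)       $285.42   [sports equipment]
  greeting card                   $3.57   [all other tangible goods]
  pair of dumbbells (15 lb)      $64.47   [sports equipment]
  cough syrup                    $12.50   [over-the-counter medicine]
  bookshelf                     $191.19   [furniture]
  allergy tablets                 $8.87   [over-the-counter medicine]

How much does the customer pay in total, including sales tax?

$816.71

Vitamin D (90 ct) $14.41: over-the-counter medicine → 0% + 2% district = 2% → $0.29
Jump rope $24.17: sports equipment → 7% + 0% district = 7% → $1.69
Wall clock $24.92: all other tangible goods → 6.75% + 0% district = 6.75% → $1.68
Ski goggles $118.99: sports equipment → 7% + 0% district = 7% → $8.33
Ibuprofen (100 ct) $14.51: over-the-counter medicine → 0% + 2% district = 2% → $0.29
Camping tent (2-person) $285.42: sports equipment → 7% + 0% district = 7% → $19.98
Greeting card $3.57: all other tangible goods → 6.75% + 0% district = 6.75% → $0.24
Pair of dumbbells (15 lb) $64.47: sports equipment → 7% + 0% district = 7% → $4.51
Cough syrup $12.50: over-the-counter medicine → 0% + 2% district = 2% → $0.25
Bookshelf $191.19: furniture → 6.25% + 2.25% district = 8.5% → $16.25
Allergy tablets $8.87: over-the-counter medicine → 0% + 2% district = 2% → $0.18
Subtotal = $763.02; tax = $53.69; total due = $816.71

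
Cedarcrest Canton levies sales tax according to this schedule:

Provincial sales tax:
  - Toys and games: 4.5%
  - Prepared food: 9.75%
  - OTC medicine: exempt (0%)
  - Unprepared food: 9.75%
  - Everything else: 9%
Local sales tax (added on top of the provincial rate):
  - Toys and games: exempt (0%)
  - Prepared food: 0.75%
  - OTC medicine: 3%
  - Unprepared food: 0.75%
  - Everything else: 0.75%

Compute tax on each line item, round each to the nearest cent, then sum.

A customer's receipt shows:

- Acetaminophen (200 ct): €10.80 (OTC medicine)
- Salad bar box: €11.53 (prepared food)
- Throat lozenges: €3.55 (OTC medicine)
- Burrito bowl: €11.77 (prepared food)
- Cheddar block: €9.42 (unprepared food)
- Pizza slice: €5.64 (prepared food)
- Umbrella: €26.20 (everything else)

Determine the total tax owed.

Acetaminophen (200 ct) €10.80: OTC medicine → 0% + 3% local = 3% → €0.32
Salad bar box €11.53: prepared food → 9.75% + 0.75% local = 10.5% → €1.21
Throat lozenges €3.55: OTC medicine → 0% + 3% local = 3% → €0.11
Burrito bowl €11.77: prepared food → 9.75% + 0.75% local = 10.5% → €1.24
Cheddar block €9.42: unprepared food → 9.75% + 0.75% local = 10.5% → €0.99
Pizza slice €5.64: prepared food → 9.75% + 0.75% local = 10.5% → €0.59
Umbrella €26.20: everything else → 9% + 0.75% local = 9.75% → €2.55
Total tax = €0.32 + €1.21 + €0.11 + €1.24 + €0.99 + €0.59 + €2.55 = €7.01

€7.01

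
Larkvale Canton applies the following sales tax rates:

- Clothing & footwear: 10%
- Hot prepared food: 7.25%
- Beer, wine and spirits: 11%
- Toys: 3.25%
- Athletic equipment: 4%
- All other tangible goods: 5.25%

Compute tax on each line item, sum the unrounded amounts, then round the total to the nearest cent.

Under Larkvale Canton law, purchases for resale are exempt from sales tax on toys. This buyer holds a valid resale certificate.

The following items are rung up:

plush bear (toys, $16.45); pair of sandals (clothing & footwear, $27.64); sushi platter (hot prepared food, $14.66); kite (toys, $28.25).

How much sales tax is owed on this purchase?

$3.83

Plush bear $16.45: toys, buyer-exempt → 0% → $0.00
Pair of sandals $27.64: clothing & footwear → 10% → $2.764
Sushi platter $14.66: hot prepared food → 7.25% → $1.06285
Kite $28.25: toys, buyer-exempt → 0% → $0.00
Unrounded tax sum = $3.82685 → $3.83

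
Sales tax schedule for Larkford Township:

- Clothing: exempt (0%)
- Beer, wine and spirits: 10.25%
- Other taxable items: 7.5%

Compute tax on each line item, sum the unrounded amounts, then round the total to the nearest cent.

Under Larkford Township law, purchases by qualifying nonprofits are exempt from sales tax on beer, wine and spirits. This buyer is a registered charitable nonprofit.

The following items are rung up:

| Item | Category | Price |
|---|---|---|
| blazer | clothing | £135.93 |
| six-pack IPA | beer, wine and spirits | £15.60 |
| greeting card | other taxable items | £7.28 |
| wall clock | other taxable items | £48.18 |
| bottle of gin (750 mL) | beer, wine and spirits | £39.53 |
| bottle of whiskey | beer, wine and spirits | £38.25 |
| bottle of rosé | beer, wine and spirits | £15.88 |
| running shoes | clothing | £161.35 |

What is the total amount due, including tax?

Blazer £135.93: clothing → 0% → £0.00
Six-pack IPA £15.60: beer, wine and spirits, buyer-exempt → 0% → £0.00
Greeting card £7.28: other taxable items → 7.5% → £0.546
Wall clock £48.18: other taxable items → 7.5% → £3.6135
Bottle of gin (750 mL) £39.53: beer, wine and spirits, buyer-exempt → 0% → £0.00
Bottle of whiskey £38.25: beer, wine and spirits, buyer-exempt → 0% → £0.00
Bottle of rosé £15.88: beer, wine and spirits, buyer-exempt → 0% → £0.00
Running shoes £161.35: clothing → 0% → £0.00
Subtotal = £462.00; unrounded tax = £4.1595 → £4.16; total due = £466.16

£466.16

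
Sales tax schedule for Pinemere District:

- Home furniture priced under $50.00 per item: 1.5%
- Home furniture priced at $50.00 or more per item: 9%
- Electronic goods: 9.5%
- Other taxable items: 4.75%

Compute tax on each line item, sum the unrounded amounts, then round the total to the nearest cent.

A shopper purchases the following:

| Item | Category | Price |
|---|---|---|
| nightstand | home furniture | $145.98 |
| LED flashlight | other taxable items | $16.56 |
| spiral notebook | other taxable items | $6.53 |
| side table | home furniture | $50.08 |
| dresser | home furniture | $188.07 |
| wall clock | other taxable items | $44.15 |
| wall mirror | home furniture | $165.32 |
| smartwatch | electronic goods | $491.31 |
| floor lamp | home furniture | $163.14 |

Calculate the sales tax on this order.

Nightstand $145.98: home furniture, $50.00 or more → 9% → $13.1382
LED flashlight $16.56: other taxable items → 4.75% → $0.7866
Spiral notebook $6.53: other taxable items → 4.75% → $0.310175
Side table $50.08: home furniture, $50.00 or more → 9% → $4.5072
Dresser $188.07: home furniture, $50.00 or more → 9% → $16.9263
Wall clock $44.15: other taxable items → 4.75% → $2.097125
Wall mirror $165.32: home furniture, $50.00 or more → 9% → $14.8788
Smartwatch $491.31: electronic goods → 9.5% → $46.67445
Floor lamp $163.14: home furniture, $50.00 or more → 9% → $14.6826
Unrounded tax sum = $114.00145 → $114.00

$114.00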